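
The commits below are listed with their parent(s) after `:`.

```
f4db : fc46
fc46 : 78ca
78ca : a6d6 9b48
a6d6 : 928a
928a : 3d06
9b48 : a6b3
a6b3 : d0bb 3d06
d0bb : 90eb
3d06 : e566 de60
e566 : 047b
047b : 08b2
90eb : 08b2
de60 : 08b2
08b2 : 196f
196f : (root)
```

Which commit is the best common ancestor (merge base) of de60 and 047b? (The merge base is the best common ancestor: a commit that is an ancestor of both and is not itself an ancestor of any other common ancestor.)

Ancestors of de60: {08b2, 196f, de60}.
Ancestors of 047b: {047b, 08b2, 196f}.
Common ancestors: {08b2, 196f}.
Among these, 08b2 is not an ancestor of any other common ancestor — it is the merge base.

08b2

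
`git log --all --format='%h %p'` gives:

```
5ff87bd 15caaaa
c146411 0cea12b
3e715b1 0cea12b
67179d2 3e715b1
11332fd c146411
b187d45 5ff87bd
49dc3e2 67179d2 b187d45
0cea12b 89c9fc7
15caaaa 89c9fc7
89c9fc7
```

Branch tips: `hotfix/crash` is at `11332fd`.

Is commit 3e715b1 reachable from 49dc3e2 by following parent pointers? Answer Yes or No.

Ancestors of 49dc3e2 (commits reachable by following parents): {0cea12b, 15caaaa, 3e715b1, 49dc3e2, 5ff87bd, 67179d2, 89c9fc7, b187d45}.
3e715b1 is in that set, so it is an ancestor of 49dc3e2.

Yes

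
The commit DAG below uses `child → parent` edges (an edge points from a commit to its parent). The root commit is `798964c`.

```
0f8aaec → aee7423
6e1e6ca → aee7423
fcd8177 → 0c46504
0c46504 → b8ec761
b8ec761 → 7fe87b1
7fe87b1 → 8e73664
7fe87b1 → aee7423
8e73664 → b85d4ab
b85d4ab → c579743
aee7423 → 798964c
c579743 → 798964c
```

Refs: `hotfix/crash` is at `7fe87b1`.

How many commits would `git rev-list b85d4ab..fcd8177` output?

6

Reachable from fcd8177: {0c46504, 798964c, 7fe87b1, 8e73664, aee7423, b85d4ab, b8ec761, c579743, fcd8177}.
Reachable from b85d4ab: {798964c, b85d4ab, c579743}.
In fcd8177's history but not b85d4ab's: {0c46504, 7fe87b1, 8e73664, aee7423, b8ec761, fcd8177} — 6 commits.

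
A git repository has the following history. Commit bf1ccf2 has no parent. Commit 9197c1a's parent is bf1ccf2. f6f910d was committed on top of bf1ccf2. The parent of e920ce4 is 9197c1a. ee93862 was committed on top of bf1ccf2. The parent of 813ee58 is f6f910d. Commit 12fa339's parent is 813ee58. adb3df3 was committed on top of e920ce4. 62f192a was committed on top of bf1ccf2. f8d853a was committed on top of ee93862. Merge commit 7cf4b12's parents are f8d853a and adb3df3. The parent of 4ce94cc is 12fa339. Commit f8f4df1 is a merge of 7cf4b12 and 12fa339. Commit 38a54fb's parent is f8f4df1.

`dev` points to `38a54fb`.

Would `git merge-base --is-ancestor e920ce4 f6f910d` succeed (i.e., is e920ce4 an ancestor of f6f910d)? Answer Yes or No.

No

Ancestors of f6f910d: {bf1ccf2, f6f910d}.
e920ce4 is not in that set, so it is not an ancestor of f6f910d.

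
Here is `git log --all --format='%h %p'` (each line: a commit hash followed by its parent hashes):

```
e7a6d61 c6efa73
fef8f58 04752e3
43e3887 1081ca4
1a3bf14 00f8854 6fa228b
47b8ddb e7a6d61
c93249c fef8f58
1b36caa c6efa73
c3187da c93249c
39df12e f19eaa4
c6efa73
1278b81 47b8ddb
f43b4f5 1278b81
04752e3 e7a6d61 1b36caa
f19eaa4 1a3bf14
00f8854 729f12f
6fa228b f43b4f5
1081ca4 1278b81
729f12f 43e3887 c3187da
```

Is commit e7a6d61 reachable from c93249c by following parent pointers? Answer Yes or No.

Ancestors of c93249c (commits reachable by following parents): {04752e3, 1b36caa, c6efa73, c93249c, e7a6d61, fef8f58}.
e7a6d61 is in that set, so it is an ancestor of c93249c.

Yes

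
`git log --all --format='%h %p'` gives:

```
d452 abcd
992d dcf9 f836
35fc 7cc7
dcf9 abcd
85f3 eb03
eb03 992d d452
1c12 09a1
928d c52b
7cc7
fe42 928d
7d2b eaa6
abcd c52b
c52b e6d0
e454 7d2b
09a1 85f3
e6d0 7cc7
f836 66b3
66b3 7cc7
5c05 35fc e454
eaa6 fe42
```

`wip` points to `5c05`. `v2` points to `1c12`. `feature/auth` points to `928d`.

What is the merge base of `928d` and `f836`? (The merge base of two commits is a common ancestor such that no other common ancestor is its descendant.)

7cc7

Ancestors of 928d: {7cc7, 928d, c52b, e6d0}.
Ancestors of f836: {66b3, 7cc7, f836}.
Common ancestors: {7cc7}.
The only common ancestor is 7cc7, so it is the merge base.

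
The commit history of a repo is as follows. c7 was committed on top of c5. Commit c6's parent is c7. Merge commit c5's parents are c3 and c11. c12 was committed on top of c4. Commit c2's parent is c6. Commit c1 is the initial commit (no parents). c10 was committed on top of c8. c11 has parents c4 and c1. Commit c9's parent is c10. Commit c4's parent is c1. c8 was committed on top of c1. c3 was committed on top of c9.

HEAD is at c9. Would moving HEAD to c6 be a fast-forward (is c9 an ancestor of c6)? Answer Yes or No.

Yes

A fast-forward from c9 to c6 is possible iff c9 is an ancestor of c6.
Ancestors of c6: {c1, c10, c11, c3, c4, c5, c6, c7, c8, c9}.
c9 is among them, so fast-forward is possible.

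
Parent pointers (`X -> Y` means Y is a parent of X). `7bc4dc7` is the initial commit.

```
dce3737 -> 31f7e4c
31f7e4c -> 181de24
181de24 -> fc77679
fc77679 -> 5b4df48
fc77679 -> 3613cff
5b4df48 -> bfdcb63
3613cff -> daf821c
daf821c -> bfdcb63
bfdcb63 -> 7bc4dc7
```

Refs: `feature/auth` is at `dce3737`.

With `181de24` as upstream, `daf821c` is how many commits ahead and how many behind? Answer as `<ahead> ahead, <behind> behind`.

0 ahead, 4 behind

Reachable from daf821c: {7bc4dc7, bfdcb63, daf821c}.
Reachable from 181de24: {181de24, 3613cff, 5b4df48, 7bc4dc7, bfdcb63, daf821c, fc77679}.
Only in daf821c's history (ahead): {} — 0.
Only in 181de24's history (behind): {181de24, 3613cff, 5b4df48, fc77679} — 4.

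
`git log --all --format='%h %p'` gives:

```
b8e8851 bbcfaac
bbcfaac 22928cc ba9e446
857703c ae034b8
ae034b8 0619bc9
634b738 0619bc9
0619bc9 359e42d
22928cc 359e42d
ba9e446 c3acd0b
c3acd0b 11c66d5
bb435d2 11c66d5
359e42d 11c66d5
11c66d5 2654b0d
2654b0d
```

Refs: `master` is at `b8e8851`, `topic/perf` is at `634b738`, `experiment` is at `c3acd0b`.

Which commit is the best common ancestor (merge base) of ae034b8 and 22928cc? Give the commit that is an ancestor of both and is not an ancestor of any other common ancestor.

Ancestors of ae034b8: {0619bc9, 11c66d5, 2654b0d, 359e42d, ae034b8}.
Ancestors of 22928cc: {11c66d5, 22928cc, 2654b0d, 359e42d}.
Common ancestors: {11c66d5, 2654b0d, 359e42d}.
Among these, 359e42d is not an ancestor of any other common ancestor — it is the merge base.

359e42d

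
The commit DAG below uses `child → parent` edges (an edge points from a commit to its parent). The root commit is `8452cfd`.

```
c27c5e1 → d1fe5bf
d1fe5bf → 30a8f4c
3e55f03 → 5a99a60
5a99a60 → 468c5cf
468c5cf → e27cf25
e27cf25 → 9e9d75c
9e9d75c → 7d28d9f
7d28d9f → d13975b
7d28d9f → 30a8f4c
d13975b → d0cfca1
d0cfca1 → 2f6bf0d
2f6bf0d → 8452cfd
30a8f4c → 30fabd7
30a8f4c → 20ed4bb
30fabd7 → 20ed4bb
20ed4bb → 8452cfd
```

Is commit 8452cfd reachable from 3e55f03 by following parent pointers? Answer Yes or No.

Yes

Ancestors of 3e55f03 (commits reachable by following parents): {20ed4bb, 2f6bf0d, 30a8f4c, 30fabd7, 3e55f03, 468c5cf, 5a99a60, 7d28d9f, 8452cfd, 9e9d75c, d0cfca1, d13975b, e27cf25}.
8452cfd is in that set, so it is an ancestor of 3e55f03.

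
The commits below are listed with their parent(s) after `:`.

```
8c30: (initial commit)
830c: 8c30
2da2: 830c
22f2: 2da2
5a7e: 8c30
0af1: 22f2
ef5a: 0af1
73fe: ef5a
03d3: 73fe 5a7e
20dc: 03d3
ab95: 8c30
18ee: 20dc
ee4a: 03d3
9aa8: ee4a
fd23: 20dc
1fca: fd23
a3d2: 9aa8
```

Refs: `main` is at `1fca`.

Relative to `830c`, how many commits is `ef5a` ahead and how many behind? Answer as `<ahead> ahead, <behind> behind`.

Reachable from ef5a: {0af1, 22f2, 2da2, 830c, 8c30, ef5a}.
Reachable from 830c: {830c, 8c30}.
Only in ef5a's history (ahead): {0af1, 22f2, 2da2, ef5a} — 4.
Only in 830c's history (behind): {} — 0.

4 ahead, 0 behind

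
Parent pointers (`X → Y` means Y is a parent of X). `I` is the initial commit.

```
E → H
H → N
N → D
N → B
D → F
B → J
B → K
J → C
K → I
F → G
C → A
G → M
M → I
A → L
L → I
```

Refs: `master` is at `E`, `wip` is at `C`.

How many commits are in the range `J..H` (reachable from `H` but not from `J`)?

Reachable from H: {A, B, C, D, F, G, H, I, J, K, L, M, N}.
Reachable from J: {A, C, I, J, L}.
In H's history but not J's: {B, D, F, G, H, K, M, N} — 8 commits.

8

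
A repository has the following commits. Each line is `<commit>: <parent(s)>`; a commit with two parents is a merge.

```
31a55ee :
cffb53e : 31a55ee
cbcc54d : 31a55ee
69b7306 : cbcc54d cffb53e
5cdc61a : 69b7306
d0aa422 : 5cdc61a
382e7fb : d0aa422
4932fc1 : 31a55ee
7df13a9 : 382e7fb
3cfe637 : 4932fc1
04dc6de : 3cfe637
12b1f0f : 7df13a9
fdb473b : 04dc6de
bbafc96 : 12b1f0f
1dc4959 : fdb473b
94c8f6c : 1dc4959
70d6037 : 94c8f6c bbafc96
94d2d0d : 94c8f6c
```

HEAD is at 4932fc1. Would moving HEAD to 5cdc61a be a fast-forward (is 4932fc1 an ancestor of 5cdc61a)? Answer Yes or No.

A fast-forward from 4932fc1 to 5cdc61a is possible iff 4932fc1 is an ancestor of 5cdc61a.
Ancestors of 5cdc61a: {31a55ee, 5cdc61a, 69b7306, cbcc54d, cffb53e}.
4932fc1 is not among them, so fast-forward is not possible.

No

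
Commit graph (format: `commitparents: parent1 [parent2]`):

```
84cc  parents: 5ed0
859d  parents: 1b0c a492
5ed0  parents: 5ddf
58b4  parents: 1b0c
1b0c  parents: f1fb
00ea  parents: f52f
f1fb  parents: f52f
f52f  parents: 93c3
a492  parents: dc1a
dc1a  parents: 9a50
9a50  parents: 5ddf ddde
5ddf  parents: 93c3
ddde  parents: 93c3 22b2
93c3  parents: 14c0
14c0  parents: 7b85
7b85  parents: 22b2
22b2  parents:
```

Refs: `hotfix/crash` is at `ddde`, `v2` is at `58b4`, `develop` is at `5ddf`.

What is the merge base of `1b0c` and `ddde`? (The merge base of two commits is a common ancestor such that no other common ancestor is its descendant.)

Ancestors of 1b0c: {14c0, 1b0c, 22b2, 7b85, 93c3, f1fb, f52f}.
Ancestors of ddde: {14c0, 22b2, 7b85, 93c3, ddde}.
Common ancestors: {14c0, 22b2, 7b85, 93c3}.
Among these, 93c3 is not an ancestor of any other common ancestor — it is the merge base.

93c3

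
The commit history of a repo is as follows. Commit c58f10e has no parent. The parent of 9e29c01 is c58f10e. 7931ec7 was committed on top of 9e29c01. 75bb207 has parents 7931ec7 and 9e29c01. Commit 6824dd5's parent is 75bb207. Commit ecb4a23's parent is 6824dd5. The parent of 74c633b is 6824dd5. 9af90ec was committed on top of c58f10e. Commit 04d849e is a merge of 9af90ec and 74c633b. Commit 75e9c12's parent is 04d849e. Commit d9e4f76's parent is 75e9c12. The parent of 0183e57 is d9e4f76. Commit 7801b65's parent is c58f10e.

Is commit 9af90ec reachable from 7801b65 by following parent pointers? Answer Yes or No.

No

Ancestors of 7801b65: {7801b65, c58f10e}.
9af90ec is not in that set, so it is not an ancestor of 7801b65.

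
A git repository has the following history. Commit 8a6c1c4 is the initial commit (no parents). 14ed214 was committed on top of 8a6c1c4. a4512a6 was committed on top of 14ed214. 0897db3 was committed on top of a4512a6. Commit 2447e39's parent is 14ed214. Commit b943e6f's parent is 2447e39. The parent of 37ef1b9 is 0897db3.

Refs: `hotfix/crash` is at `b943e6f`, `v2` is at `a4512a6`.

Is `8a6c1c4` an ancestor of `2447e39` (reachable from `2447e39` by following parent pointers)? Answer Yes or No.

Yes

Ancestors of 2447e39 (commits reachable by following parents): {14ed214, 2447e39, 8a6c1c4}.
8a6c1c4 is in that set, so it is an ancestor of 2447e39.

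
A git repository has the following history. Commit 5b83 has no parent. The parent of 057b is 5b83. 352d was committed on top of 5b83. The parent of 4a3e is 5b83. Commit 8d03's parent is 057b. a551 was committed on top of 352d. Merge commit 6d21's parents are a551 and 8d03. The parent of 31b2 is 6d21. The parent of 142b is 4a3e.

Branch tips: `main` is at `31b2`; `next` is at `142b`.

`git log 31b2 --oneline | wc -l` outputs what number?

Walking parent pointers from 31b2: reachable set = {057b, 31b2, 352d, 5b83, 6d21, 8d03, a551}.
That is 7 commits.

7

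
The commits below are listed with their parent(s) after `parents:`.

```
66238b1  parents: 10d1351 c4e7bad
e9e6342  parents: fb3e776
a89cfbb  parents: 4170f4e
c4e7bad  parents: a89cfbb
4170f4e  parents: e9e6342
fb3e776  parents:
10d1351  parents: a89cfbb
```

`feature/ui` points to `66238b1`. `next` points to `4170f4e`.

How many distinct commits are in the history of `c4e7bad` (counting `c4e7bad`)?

Walking parent pointers from c4e7bad: reachable set = {4170f4e, a89cfbb, c4e7bad, e9e6342, fb3e776}.
That is 5 commits.

5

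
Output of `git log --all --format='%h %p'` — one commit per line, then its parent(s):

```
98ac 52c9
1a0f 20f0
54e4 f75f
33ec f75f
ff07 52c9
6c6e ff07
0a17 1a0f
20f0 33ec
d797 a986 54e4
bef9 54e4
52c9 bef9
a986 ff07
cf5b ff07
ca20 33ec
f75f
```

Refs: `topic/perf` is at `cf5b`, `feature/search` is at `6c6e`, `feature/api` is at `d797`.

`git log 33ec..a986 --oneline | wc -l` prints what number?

5

Reachable from a986: {52c9, 54e4, a986, bef9, f75f, ff07}.
Reachable from 33ec: {33ec, f75f}.
In a986's history but not 33ec's: {52c9, 54e4, a986, bef9, ff07} — 5 commits.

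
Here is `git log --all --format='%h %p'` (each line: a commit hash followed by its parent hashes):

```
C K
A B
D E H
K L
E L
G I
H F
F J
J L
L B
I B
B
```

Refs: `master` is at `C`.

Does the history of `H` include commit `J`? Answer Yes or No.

Ancestors of H (commits reachable by following parents): {B, F, H, J, L}.
J is in that set, so it is an ancestor of H.

Yes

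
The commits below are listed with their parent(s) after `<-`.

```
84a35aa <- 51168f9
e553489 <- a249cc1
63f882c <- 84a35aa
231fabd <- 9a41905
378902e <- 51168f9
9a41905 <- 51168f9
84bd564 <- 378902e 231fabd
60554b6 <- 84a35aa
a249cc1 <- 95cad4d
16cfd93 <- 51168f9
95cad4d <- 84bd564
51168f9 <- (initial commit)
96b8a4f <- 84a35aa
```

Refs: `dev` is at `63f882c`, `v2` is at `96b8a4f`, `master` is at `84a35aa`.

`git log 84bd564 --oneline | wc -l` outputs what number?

Walking parent pointers from 84bd564: reachable set = {231fabd, 378902e, 51168f9, 84bd564, 9a41905}.
That is 5 commits.

5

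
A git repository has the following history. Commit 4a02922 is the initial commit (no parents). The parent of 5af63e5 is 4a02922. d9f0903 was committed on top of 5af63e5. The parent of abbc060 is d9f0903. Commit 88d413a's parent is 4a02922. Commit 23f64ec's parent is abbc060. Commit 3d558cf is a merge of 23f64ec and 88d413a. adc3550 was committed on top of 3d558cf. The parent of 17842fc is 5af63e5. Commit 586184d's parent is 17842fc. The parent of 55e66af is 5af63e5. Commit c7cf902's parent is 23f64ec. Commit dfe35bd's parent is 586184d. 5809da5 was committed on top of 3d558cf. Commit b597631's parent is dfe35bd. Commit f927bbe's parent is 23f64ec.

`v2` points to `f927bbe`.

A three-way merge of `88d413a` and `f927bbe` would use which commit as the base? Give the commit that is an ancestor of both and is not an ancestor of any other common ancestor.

Ancestors of 88d413a: {4a02922, 88d413a}.
Ancestors of f927bbe: {23f64ec, 4a02922, 5af63e5, abbc060, d9f0903, f927bbe}.
Common ancestors: {4a02922}.
The only common ancestor is 4a02922, so it is the merge base.

4a02922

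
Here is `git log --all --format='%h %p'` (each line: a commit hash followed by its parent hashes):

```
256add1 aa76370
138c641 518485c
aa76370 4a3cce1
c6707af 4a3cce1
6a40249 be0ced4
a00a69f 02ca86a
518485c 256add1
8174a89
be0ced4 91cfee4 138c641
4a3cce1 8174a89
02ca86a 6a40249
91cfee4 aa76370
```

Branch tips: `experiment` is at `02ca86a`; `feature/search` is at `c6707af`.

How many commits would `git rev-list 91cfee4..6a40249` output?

Reachable from 6a40249: {138c641, 256add1, 4a3cce1, 518485c, 6a40249, 8174a89, 91cfee4, aa76370, be0ced4}.
Reachable from 91cfee4: {4a3cce1, 8174a89, 91cfee4, aa76370}.
In 6a40249's history but not 91cfee4's: {138c641, 256add1, 518485c, 6a40249, be0ced4} — 5 commits.

5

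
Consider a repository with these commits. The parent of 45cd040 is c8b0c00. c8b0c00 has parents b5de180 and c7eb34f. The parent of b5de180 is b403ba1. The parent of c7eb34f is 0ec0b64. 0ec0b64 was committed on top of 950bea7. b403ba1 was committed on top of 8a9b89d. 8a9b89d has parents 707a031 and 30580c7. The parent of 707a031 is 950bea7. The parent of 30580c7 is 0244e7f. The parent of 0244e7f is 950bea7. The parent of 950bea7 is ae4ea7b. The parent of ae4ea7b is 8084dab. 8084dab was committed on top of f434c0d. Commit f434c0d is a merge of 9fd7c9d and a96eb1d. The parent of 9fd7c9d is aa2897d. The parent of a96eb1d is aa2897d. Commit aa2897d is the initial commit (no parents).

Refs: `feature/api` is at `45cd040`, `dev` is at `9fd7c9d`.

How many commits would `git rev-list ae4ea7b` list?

6

Walking parent pointers from ae4ea7b: reachable set = {8084dab, 9fd7c9d, a96eb1d, aa2897d, ae4ea7b, f434c0d}.
That is 6 commits.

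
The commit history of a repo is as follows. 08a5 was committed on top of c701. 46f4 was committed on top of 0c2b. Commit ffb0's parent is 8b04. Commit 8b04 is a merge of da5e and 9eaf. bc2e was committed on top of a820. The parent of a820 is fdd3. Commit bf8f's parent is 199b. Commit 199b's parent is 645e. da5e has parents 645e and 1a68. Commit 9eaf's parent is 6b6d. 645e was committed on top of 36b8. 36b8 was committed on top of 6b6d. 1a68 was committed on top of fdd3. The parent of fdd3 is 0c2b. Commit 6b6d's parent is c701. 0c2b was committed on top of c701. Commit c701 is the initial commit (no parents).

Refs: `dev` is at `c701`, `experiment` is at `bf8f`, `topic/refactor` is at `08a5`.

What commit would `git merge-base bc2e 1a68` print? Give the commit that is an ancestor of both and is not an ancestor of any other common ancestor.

fdd3

Ancestors of bc2e: {0c2b, a820, bc2e, c701, fdd3}.
Ancestors of 1a68: {0c2b, 1a68, c701, fdd3}.
Common ancestors: {0c2b, c701, fdd3}.
Among these, fdd3 is not an ancestor of any other common ancestor — it is the merge base.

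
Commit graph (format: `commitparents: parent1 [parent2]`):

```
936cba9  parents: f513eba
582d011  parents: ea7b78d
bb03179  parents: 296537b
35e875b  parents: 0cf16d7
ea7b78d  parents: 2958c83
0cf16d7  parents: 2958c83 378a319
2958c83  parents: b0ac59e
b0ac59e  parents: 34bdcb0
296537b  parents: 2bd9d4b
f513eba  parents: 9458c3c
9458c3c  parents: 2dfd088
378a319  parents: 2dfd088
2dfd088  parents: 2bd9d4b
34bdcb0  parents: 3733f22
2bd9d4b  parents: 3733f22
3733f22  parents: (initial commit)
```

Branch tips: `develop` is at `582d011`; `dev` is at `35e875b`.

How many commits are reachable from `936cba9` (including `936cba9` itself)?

Walking parent pointers from 936cba9: reachable set = {2bd9d4b, 2dfd088, 3733f22, 936cba9, 9458c3c, f513eba}.
That is 6 commits.

6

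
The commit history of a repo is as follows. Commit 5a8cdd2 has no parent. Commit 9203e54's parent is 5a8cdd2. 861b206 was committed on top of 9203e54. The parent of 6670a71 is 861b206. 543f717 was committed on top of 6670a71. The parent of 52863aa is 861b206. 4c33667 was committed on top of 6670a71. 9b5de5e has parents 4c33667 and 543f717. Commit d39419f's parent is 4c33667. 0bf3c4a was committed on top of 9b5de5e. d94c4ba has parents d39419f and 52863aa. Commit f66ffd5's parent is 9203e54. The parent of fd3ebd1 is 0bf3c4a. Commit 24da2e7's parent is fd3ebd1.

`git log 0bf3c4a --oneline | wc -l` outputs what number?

8

Walking parent pointers from 0bf3c4a: reachable set = {0bf3c4a, 4c33667, 543f717, 5a8cdd2, 6670a71, 861b206, 9203e54, 9b5de5e}.
That is 8 commits.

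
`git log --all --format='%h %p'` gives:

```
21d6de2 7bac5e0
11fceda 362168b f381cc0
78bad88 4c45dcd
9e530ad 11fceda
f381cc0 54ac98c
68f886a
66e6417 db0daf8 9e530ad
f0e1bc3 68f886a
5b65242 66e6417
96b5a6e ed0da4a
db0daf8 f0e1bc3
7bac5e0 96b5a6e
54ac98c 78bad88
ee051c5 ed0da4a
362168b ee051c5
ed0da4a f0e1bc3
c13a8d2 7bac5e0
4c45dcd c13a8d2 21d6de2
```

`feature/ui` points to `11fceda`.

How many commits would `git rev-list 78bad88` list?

9

Walking parent pointers from 78bad88: reachable set = {21d6de2, 4c45dcd, 68f886a, 78bad88, 7bac5e0, 96b5a6e, c13a8d2, ed0da4a, f0e1bc3}.
That is 9 commits.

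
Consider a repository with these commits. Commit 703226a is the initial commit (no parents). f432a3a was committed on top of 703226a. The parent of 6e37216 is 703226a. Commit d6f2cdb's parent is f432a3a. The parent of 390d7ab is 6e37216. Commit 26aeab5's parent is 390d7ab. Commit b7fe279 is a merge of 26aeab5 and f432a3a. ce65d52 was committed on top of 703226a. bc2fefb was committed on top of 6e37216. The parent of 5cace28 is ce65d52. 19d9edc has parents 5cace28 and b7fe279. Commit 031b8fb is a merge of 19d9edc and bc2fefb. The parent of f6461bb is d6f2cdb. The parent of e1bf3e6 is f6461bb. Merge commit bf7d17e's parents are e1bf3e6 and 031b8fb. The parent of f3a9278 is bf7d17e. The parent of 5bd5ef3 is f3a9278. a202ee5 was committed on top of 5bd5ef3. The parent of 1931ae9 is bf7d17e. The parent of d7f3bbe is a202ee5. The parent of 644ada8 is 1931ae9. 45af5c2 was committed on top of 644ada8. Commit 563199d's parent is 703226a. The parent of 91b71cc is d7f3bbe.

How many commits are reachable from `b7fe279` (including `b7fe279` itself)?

Walking parent pointers from b7fe279: reachable set = {26aeab5, 390d7ab, 6e37216, 703226a, b7fe279, f432a3a}.
That is 6 commits.

6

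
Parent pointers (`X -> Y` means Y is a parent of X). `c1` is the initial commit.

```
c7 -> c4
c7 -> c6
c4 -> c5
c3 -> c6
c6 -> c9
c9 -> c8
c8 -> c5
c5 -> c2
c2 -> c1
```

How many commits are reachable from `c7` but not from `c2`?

6

Reachable from c7: {c1, c2, c4, c5, c6, c7, c8, c9}.
Reachable from c2: {c1, c2}.
In c7's history but not c2's: {c4, c5, c6, c7, c8, c9} — 6 commits.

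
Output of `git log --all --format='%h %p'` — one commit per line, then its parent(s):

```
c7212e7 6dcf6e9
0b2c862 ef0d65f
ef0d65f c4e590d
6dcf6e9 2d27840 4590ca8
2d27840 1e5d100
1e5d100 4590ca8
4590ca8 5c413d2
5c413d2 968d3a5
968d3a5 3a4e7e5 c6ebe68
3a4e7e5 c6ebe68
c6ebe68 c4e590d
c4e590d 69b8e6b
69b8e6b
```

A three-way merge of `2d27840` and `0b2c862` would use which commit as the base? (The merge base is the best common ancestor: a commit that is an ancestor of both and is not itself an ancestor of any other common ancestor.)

c4e590d

Ancestors of 2d27840: {1e5d100, 2d27840, 3a4e7e5, 4590ca8, 5c413d2, 69b8e6b, 968d3a5, c4e590d, c6ebe68}.
Ancestors of 0b2c862: {0b2c862, 69b8e6b, c4e590d, ef0d65f}.
Common ancestors: {69b8e6b, c4e590d}.
Among these, c4e590d is not an ancestor of any other common ancestor — it is the merge base.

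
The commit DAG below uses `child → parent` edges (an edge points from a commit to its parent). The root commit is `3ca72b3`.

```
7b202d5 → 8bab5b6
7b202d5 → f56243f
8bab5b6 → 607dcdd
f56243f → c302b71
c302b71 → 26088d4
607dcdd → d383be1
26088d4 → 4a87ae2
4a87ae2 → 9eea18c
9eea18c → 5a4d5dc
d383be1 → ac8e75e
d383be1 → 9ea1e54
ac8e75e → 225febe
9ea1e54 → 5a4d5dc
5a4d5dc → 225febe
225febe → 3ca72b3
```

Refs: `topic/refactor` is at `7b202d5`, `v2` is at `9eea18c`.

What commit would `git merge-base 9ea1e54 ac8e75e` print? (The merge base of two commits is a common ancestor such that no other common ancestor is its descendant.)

225febe

Ancestors of 9ea1e54: {225febe, 3ca72b3, 5a4d5dc, 9ea1e54}.
Ancestors of ac8e75e: {225febe, 3ca72b3, ac8e75e}.
Common ancestors: {225febe, 3ca72b3}.
Among these, 225febe is not an ancestor of any other common ancestor — it is the merge base.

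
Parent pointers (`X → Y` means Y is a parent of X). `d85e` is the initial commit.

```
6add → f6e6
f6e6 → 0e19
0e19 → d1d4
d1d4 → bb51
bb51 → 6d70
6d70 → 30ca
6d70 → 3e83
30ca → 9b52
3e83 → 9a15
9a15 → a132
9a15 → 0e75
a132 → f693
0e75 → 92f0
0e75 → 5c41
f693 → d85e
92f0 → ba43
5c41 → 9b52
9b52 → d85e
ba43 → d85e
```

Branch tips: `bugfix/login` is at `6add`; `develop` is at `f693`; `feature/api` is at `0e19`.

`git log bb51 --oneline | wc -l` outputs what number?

13

Walking parent pointers from bb51: reachable set = {0e75, 30ca, 3e83, 5c41, 6d70, 92f0, 9a15, 9b52, a132, ba43, bb51, d85e, f693}.
That is 13 commits.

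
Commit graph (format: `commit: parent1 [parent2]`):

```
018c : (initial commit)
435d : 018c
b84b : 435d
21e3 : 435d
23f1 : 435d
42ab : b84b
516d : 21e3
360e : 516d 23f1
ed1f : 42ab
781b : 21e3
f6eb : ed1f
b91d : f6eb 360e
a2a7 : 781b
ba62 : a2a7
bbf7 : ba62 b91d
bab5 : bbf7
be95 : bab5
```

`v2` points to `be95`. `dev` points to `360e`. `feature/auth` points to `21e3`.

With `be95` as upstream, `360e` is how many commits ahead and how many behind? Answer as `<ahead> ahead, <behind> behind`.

Reachable from 360e: {018c, 21e3, 23f1, 360e, 435d, 516d}.
Reachable from be95: {018c, 21e3, 23f1, 360e, 42ab, 435d, 516d, 781b, a2a7, b84b, b91d, ba62, bab5, bbf7, be95, ed1f, f6eb}.
Only in 360e's history (ahead): {} — 0.
Only in be95's history (behind): {42ab, 781b, a2a7, b84b, b91d, ba62, bab5, bbf7, be95, ed1f, f6eb} — 11.

0 ahead, 11 behind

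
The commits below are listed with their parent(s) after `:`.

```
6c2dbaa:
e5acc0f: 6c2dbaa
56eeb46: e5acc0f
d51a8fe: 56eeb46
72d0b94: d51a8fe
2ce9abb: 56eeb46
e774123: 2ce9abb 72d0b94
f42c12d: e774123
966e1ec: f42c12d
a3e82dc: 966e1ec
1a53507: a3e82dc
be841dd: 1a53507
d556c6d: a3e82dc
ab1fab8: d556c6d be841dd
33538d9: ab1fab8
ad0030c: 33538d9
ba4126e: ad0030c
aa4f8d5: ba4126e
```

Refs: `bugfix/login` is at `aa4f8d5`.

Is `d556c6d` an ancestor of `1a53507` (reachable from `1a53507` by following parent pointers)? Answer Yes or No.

Ancestors of 1a53507: {1a53507, 2ce9abb, 56eeb46, 6c2dbaa, 72d0b94, 966e1ec, a3e82dc, d51a8fe, e5acc0f, e774123, f42c12d}.
d556c6d is not in that set, so it is not an ancestor of 1a53507.

No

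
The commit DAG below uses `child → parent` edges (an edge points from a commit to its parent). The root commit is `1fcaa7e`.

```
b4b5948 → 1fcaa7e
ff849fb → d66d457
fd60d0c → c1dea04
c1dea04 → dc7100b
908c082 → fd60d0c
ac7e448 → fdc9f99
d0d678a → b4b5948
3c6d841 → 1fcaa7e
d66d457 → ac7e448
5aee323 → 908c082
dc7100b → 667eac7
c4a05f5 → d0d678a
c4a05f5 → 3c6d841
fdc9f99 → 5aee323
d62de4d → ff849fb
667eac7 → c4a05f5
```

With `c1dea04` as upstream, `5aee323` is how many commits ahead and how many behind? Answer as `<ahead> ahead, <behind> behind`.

3 ahead, 0 behind

Reachable from 5aee323: {1fcaa7e, 3c6d841, 5aee323, 667eac7, 908c082, b4b5948, c1dea04, c4a05f5, d0d678a, dc7100b, fd60d0c}.
Reachable from c1dea04: {1fcaa7e, 3c6d841, 667eac7, b4b5948, c1dea04, c4a05f5, d0d678a, dc7100b}.
Only in 5aee323's history (ahead): {5aee323, 908c082, fd60d0c} — 3.
Only in c1dea04's history (behind): {} — 0.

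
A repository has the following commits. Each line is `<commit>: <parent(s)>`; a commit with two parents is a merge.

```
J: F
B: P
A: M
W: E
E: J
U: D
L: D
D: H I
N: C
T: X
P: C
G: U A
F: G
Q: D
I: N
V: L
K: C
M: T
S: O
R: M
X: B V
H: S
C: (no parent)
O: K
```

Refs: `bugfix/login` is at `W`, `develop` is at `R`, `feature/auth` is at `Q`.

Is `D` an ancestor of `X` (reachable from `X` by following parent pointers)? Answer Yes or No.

Ancestors of X (commits reachable by following parents): {B, C, D, H, I, K, L, N, O, P, S, V, X}.
D is in that set, so it is an ancestor of X.

Yes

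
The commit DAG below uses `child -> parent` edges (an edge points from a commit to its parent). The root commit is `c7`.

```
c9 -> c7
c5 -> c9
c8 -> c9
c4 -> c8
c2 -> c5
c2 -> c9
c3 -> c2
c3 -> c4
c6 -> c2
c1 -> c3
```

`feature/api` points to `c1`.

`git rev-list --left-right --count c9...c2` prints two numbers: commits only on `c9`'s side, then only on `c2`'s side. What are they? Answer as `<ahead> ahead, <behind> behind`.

Reachable from c9: {c7, c9}.
Reachable from c2: {c2, c5, c7, c9}.
Only in c9's history (ahead): {} — 0.
Only in c2's history (behind): {c2, c5} — 2.

0 ahead, 2 behind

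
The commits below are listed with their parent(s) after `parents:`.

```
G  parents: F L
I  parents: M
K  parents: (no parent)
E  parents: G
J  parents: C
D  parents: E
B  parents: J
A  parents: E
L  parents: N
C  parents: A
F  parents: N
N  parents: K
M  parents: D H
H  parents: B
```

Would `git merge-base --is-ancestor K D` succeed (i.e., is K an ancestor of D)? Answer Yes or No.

Yes

Ancestors of D (commits reachable by following parents): {D, E, F, G, K, L, N}.
K is in that set, so it is an ancestor of D.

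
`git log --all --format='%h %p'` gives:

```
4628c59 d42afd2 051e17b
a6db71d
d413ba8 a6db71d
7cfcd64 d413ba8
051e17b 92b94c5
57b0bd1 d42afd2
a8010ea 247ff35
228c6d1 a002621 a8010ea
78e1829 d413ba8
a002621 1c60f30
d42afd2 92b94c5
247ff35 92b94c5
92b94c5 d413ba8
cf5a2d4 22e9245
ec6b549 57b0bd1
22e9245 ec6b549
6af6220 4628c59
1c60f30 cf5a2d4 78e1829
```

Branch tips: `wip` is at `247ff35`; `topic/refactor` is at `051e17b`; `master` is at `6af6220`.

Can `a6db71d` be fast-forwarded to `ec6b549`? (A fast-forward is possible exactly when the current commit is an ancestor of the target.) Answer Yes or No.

Yes

A fast-forward from a6db71d to ec6b549 is possible iff a6db71d is an ancestor of ec6b549.
Ancestors of ec6b549: {57b0bd1, 92b94c5, a6db71d, d413ba8, d42afd2, ec6b549}.
a6db71d is among them, so fast-forward is possible.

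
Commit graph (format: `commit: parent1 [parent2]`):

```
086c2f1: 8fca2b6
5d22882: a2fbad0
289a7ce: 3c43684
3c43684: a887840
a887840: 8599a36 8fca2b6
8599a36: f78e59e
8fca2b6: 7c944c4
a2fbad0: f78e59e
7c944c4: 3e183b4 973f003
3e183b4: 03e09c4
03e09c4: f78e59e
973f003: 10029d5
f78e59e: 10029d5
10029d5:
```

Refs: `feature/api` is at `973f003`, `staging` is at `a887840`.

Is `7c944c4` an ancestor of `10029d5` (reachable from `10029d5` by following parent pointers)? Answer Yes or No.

No

Ancestors of 10029d5: {10029d5}.
7c944c4 is not in that set, so it is not an ancestor of 10029d5.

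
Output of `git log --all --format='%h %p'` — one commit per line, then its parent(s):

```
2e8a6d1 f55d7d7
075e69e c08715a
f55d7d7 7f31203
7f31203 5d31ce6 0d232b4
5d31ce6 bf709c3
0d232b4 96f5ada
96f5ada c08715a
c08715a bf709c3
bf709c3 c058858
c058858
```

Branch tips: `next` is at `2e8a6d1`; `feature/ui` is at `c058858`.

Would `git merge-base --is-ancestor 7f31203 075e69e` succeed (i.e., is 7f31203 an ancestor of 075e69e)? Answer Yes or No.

Ancestors of 075e69e: {075e69e, bf709c3, c058858, c08715a}.
7f31203 is not in that set, so it is not an ancestor of 075e69e.

No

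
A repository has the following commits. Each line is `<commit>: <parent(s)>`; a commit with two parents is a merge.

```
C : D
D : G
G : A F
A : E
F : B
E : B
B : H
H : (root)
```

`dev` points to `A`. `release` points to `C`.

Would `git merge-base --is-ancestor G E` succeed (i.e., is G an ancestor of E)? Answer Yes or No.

No

Ancestors of E: {B, E, H}.
G is not in that set, so it is not an ancestor of E.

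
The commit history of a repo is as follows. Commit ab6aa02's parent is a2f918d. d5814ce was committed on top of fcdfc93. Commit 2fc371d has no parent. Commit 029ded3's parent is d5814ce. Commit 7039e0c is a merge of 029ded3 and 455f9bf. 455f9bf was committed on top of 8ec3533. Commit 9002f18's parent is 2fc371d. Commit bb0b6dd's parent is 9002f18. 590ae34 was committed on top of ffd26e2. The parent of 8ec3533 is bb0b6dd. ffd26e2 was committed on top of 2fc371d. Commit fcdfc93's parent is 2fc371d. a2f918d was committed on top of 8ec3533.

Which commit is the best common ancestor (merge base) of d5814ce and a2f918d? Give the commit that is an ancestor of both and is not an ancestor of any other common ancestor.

2fc371d

Ancestors of d5814ce: {2fc371d, d5814ce, fcdfc93}.
Ancestors of a2f918d: {2fc371d, 8ec3533, 9002f18, a2f918d, bb0b6dd}.
Common ancestors: {2fc371d}.
The only common ancestor is 2fc371d, so it is the merge base.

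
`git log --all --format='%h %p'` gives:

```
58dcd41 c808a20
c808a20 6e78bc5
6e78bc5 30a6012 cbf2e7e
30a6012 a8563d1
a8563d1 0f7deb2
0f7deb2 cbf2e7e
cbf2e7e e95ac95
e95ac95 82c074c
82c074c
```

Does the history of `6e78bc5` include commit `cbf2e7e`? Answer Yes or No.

Yes

Ancestors of 6e78bc5 (commits reachable by following parents): {0f7deb2, 30a6012, 6e78bc5, 82c074c, a8563d1, cbf2e7e, e95ac95}.
cbf2e7e is in that set, so it is an ancestor of 6e78bc5.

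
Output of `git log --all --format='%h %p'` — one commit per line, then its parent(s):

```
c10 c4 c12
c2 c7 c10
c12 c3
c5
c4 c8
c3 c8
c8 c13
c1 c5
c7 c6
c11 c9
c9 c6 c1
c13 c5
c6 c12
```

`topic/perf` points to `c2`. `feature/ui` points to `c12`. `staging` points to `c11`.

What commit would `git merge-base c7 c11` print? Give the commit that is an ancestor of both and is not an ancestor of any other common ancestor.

Ancestors of c7: {c12, c13, c3, c5, c6, c7, c8}.
Ancestors of c11: {c1, c11, c12, c13, c3, c5, c6, c8, c9}.
Common ancestors: {c12, c13, c3, c5, c6, c8}.
Among these, c6 is not an ancestor of any other common ancestor — it is the merge base.

c6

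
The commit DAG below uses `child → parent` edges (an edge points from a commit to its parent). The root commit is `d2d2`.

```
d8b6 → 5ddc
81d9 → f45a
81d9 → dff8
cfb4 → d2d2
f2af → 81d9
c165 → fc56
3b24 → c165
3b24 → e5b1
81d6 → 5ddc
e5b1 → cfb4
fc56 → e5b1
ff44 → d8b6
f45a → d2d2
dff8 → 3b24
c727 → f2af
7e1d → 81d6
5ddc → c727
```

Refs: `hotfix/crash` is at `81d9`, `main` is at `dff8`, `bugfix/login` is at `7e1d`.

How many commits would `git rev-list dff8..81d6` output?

6

Reachable from 81d6: {3b24, 5ddc, 81d6, 81d9, c165, c727, cfb4, d2d2, dff8, e5b1, f2af, f45a, fc56}.
Reachable from dff8: {3b24, c165, cfb4, d2d2, dff8, e5b1, fc56}.
In 81d6's history but not dff8's: {5ddc, 81d6, 81d9, c727, f2af, f45a} — 6 commits.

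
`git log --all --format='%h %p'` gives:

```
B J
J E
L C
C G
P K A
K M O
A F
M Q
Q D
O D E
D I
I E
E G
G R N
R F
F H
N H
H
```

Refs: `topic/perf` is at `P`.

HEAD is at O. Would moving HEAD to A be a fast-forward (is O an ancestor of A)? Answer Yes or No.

A fast-forward from O to A is possible iff O is an ancestor of A.
Ancestors of A: {A, F, H}.
O is not among them, so fast-forward is not possible.

No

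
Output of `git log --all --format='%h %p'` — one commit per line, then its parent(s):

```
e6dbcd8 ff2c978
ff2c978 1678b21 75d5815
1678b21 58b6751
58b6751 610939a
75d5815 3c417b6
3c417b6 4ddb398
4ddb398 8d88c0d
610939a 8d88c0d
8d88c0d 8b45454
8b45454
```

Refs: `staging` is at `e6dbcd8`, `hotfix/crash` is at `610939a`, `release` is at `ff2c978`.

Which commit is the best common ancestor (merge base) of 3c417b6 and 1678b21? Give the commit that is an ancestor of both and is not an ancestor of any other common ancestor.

Ancestors of 3c417b6: {3c417b6, 4ddb398, 8b45454, 8d88c0d}.
Ancestors of 1678b21: {1678b21, 58b6751, 610939a, 8b45454, 8d88c0d}.
Common ancestors: {8b45454, 8d88c0d}.
Among these, 8d88c0d is not an ancestor of any other common ancestor — it is the merge base.

8d88c0d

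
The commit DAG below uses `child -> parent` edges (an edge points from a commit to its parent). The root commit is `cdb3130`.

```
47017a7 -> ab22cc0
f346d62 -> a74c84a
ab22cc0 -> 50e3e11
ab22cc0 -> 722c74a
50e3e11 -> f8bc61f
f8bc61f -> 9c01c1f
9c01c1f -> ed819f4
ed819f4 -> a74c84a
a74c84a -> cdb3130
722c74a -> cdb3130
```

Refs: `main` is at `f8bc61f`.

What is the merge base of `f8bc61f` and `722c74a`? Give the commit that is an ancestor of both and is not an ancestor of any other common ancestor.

Ancestors of f8bc61f: {9c01c1f, a74c84a, cdb3130, ed819f4, f8bc61f}.
Ancestors of 722c74a: {722c74a, cdb3130}.
Common ancestors: {cdb3130}.
The only common ancestor is cdb3130, so it is the merge base.

cdb3130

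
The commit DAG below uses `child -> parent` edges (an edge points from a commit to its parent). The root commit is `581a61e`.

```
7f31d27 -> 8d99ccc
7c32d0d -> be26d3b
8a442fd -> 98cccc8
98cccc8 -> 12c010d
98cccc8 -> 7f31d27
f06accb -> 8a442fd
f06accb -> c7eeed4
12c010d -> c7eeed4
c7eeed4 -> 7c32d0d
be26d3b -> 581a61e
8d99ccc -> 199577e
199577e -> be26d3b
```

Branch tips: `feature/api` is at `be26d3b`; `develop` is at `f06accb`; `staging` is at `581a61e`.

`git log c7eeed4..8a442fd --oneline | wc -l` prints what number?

6

Reachable from 8a442fd: {12c010d, 199577e, 581a61e, 7c32d0d, 7f31d27, 8a442fd, 8d99ccc, 98cccc8, be26d3b, c7eeed4}.
Reachable from c7eeed4: {581a61e, 7c32d0d, be26d3b, c7eeed4}.
In 8a442fd's history but not c7eeed4's: {12c010d, 199577e, 7f31d27, 8a442fd, 8d99ccc, 98cccc8} — 6 commits.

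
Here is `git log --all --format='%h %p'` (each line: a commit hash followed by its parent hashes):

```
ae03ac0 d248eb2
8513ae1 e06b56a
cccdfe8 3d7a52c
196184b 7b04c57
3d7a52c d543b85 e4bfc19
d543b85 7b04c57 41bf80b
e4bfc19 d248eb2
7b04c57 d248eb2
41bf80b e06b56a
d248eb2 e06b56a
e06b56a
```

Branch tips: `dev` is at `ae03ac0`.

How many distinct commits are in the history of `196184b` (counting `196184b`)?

Walking parent pointers from 196184b: reachable set = {196184b, 7b04c57, d248eb2, e06b56a}.
That is 4 commits.

4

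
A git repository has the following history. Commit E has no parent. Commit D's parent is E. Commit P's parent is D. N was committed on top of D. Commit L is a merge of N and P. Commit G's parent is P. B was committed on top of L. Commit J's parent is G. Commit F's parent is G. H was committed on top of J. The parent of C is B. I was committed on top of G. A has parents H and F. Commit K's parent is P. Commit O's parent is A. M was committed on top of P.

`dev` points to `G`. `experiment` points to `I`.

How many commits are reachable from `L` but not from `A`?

Reachable from L: {D, E, L, N, P}.
Reachable from A: {A, D, E, F, G, H, J, P}.
In L's history but not A's: {L, N} — 2 commits.

2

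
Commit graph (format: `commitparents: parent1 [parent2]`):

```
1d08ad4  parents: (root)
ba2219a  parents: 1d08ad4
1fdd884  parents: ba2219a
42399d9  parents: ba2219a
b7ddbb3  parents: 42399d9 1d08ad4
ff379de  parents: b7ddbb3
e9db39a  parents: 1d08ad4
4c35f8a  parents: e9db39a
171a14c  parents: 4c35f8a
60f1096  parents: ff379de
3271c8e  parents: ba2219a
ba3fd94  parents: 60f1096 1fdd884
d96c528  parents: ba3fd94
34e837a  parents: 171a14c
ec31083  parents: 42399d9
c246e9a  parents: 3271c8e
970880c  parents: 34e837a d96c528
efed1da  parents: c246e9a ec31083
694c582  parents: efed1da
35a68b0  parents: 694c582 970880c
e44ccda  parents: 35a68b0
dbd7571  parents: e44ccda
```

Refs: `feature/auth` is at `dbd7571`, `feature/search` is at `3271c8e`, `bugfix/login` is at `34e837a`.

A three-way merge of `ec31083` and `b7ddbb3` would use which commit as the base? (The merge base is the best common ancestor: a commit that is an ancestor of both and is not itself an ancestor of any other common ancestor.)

Ancestors of ec31083: {1d08ad4, 42399d9, ba2219a, ec31083}.
Ancestors of b7ddbb3: {1d08ad4, 42399d9, b7ddbb3, ba2219a}.
Common ancestors: {1d08ad4, 42399d9, ba2219a}.
Among these, 42399d9 is not an ancestor of any other common ancestor — it is the merge base.

42399d9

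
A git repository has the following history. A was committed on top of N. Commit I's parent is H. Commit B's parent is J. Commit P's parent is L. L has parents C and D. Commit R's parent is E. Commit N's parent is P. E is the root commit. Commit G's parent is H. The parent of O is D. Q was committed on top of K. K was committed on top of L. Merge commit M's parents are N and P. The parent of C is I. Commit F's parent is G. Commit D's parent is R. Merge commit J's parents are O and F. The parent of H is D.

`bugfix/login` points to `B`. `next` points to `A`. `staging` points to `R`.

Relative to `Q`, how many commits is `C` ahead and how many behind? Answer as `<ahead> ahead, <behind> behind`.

0 ahead, 3 behind

Reachable from C: {C, D, E, H, I, R}.
Reachable from Q: {C, D, E, H, I, K, L, Q, R}.
Only in C's history (ahead): {} — 0.
Only in Q's history (behind): {K, L, Q} — 3.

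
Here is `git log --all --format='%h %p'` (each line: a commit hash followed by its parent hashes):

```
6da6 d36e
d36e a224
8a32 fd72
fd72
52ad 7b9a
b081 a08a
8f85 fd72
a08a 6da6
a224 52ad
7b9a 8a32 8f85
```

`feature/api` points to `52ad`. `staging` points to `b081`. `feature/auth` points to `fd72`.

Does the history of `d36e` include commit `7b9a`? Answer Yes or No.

Yes

Ancestors of d36e (commits reachable by following parents): {52ad, 7b9a, 8a32, 8f85, a224, d36e, fd72}.
7b9a is in that set, so it is an ancestor of d36e.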